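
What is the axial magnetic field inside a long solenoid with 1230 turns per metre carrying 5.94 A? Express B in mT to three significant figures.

B ≈ 9.18 mT

Inside a long solenoid, B = μ₀nI with n = 1230 turns/m.
B = 4π×10⁻⁷ × 1230 × 5.94 = 9.18×10⁻³ T.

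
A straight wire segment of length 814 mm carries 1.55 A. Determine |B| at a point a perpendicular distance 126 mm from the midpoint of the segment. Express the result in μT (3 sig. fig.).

For a finite straight segment, B = (μ₀I/4πd)(sinθ₁ + sinθ₂), where θ₁, θ₂ are the angles from the perpendicular to each end.
The perpendicular from the point meets the wire at its midpoint, so each end is L/2 = 0.407 m away along the wire.
sinθ₁ = 0.407/√(0.407²+0.126²) = 0.9553; sinθ₂ = 0.407/√(0.407²+0.126²) = 0.9553.
B = (4π×10⁻⁷ × 1.55) / (4π × 0.126) × (0.9553 + 0.9553) = 2.35×10⁻⁶ T.

B ≈ 2.35 μT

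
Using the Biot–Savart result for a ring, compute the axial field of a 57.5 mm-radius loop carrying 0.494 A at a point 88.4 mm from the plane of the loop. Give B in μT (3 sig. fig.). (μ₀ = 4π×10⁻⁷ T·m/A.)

B ≈ 0.875 μT

On the axis of a circular loop, B = μ₀IR² / [2(R²+z²)^(3/2)].
R² + z² = (0.0575)² + (0.0884)² = 0.01112 m², and (R²+z²)^(3/2) = 1.17×10⁻³ m³.
B = (4π×10⁻⁷ × 0.494 × 0.003306) / (2 × 1.17×10⁻³) = 8.75×10⁻⁷ T.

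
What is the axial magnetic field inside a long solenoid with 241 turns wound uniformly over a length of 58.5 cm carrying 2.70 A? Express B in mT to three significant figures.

Inside a long solenoid, B = μ₀nI with n = 412 turns/m.
B = 4π×10⁻⁷ × 412 × 2.70 = 1.40×10⁻³ T.

B ≈ 1.40 mT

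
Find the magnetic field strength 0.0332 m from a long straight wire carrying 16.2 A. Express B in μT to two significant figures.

For an infinitely long straight wire, B = μ₀I/(2πd).
B = (4π×10⁻⁷ × 16.2) / (2π × 0.0332) = 9.76×10⁻⁵ T.

B ≈ 98 μT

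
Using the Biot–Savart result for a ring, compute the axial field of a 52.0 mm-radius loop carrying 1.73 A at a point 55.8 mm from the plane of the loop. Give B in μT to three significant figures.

B ≈ 6.62 μT

On the axis of a circular loop, B = μ₀IR² / [2(R²+z²)^(3/2)].
R² + z² = (0.052)² + (0.0558)² = 0.005818 m², and (R²+z²)^(3/2) = 4.44×10⁻⁴ m³.
B = (4π×10⁻⁷ × 1.73 × 0.002704) / (2 × 4.44×10⁻⁴) = 6.62×10⁻⁶ T.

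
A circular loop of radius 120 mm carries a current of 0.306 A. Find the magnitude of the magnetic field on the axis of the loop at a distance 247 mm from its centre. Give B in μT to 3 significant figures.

On the axis of a circular loop, B = μ₀IR² / [2(R²+z²)^(3/2)].
R² + z² = (0.12)² + (0.247)² = 0.07541 m², and (R²+z²)^(3/2) = 2.07×10⁻² m³.
B = (4π×10⁻⁷ × 0.306 × 0.0144) / (2 × 2.07×10⁻²) = 1.34×10⁻⁷ T.

B ≈ 0.134 μT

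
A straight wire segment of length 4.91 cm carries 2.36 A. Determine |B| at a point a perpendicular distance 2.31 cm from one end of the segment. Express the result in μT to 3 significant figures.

For a finite straight segment, B = (μ₀I/4πd)(sinθ₁ + sinθ₂), where θ₁, θ₂ are the angles from the perpendicular to each end.
The perpendicular foot is at one end, so the two end-offsets along the wire are 0 and L = 0.0491 m.
sinθ₁ = 0/√(0²+0.0231²) = 0.0000; sinθ₂ = 0.0491/√(0.0491²+0.0231²) = 0.9049.
B = (4π×10⁻⁷ × 2.36) / (4π × 0.0231) × (0.0000 + 0.9049) = 9.24×10⁻⁶ T.

B ≈ 9.24 μT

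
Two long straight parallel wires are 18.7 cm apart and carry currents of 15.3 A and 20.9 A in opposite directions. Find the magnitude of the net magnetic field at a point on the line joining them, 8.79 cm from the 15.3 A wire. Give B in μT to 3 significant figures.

B ≈ 77.0 μT

Each long wire gives B = μ₀I/(2πd). Distances are d₁ = 0.0879 m and d₂ = 0.0991 m.
B₁ = 3.48×10⁻⁵ T, B₂ = 4.22×10⁻⁵ T.
Between antiparallel currents both contributions point the same way, so they add. B = B₁ + B₂ = 3.48×10⁻⁵ + 4.22×10⁻⁵ = 7.70×10⁻⁵ T.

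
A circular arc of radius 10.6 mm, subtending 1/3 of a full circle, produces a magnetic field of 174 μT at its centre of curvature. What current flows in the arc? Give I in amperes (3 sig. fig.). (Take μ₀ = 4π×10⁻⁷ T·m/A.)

For a circular arc, B = μ₀Iφ/(4πR) with φ in radians; here φ = 2.094 rad.
So I = 4πRB/(μ₀φ) = 4π × 0.0106 × 1.74×10⁻⁴ / (4π×10⁻⁷ × 2.094) = 8.81 A.

I ≈ 8.81 A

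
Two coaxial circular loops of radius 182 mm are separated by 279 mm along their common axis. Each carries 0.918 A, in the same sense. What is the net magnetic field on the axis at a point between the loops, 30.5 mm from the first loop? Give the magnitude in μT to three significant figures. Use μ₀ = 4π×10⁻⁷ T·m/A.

Each loop contributes B = μ₀IR²/[2(R²+z²)^(3/2)] on the axis, with z measured from that loop.
Loop 1 (z = 0.0305 m): B₁ = 3.04×10⁻⁶ T. Loop 2 (z = 0.2485 m): B₂ = 6.54×10⁻⁷ T.
The fields add: B = B₁ + B₂ = 3.69×10⁻⁶ T.

B ≈ 3.69 μT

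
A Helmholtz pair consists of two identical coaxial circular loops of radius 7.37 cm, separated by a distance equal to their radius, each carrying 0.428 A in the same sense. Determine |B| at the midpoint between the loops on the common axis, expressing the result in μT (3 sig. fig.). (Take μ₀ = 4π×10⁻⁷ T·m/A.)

Each loop contributes B = μ₀IR²/[2(R²+z²)^(3/2)] on the axis, with z measured from that loop.
Loop 1 (z = 0.03685 m): B₁ = 2.61×10⁻⁶ T. Loop 2 (z = 0.03685 m): B₂ = 2.61×10⁻⁶ T.
The fields add: B = B₁ + B₂ = 5.22×10⁻⁶ T.

B ≈ 5.22 μT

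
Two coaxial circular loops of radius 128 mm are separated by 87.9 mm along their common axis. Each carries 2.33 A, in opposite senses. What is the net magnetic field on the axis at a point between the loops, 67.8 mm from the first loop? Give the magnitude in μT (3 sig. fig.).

Each loop contributes B = μ₀IR²/[2(R²+z²)^(3/2)] on the axis, with z measured from that loop.
Loop 1 (z = 0.0678 m): B₁ = 7.89×10⁻⁶ T. Loop 2 (z = 0.0201 m): B₂ = 1.10×10⁻⁵ T.
The fields oppose: B = |B₁ − B₂| = 3.13×10⁻⁶ T.

B ≈ 3.13 μT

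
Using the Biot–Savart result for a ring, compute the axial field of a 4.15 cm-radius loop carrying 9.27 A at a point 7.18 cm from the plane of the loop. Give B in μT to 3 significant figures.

B ≈ 17.6 μT

On the axis of a circular loop, B = μ₀IR² / [2(R²+z²)^(3/2)].
R² + z² = (0.0415)² + (0.0718)² = 0.006877 m², and (R²+z²)^(3/2) = 5.70×10⁻⁴ m³.
B = (4π×10⁻⁷ × 9.27 × 0.001722) / (2 × 5.70×10⁻⁴) = 1.76×10⁻⁵ T.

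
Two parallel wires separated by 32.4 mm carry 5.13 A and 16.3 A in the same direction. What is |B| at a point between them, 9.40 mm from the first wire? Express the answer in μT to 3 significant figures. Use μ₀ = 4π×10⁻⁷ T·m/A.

B ≈ 32.6 μT

Each long wire gives B = μ₀I/(2πd). Distances are d₁ = 0.0094 m and d₂ = 0.023 m.
B₁ = 1.09×10⁻⁴ T, B₂ = 1.42×10⁻⁴ T.
Between parallel currents the two contributions point in opposite directions, so they subtract. B = |B₁ − B₂| = |1.09×10⁻⁴ − 1.42×10⁻⁴| = 3.26×10⁻⁵ T.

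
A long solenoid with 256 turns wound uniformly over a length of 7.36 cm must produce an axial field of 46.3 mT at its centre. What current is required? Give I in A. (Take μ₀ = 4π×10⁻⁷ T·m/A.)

Inside a long solenoid B = μ₀nI with n = 3478 m⁻¹, so I = B/(μ₀n).
I = 4.63×10⁻² / (4π×10⁻⁷ × 3478) = 10.6 A.

I ≈ 10.6 A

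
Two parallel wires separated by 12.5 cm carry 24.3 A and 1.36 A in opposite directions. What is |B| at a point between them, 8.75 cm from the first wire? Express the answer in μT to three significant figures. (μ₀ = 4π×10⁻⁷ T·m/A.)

Each long wire gives B = μ₀I/(2πd). Distances are d₁ = 0.0875 m and d₂ = 0.0375 m.
B₁ = 5.55×10⁻⁵ T, B₂ = 7.25×10⁻⁶ T.
Between antiparallel currents both contributions point the same way, so they add. B = B₁ + B₂ = 5.55×10⁻⁵ + 7.25×10⁻⁶ = 6.28×10⁻⁵ T.

B ≈ 62.8 μT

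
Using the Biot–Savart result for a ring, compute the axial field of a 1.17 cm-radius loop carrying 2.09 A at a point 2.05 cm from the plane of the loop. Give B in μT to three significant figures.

On the axis of a circular loop, B = μ₀IR² / [2(R²+z²)^(3/2)].
R² + z² = (0.0117)² + (0.0205)² = 0.0005571 m², and (R²+z²)^(3/2) = 1.32×10⁻⁵ m³.
B = (4π×10⁻⁷ × 2.09 × 0.0001369) / (2 × 1.32×10⁻⁵) = 1.37×10⁻⁵ T.

B ≈ 13.7 μT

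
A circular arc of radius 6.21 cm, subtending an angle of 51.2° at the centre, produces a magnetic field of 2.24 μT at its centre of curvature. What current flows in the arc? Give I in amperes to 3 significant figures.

For a circular arc, B = μ₀Iφ/(4πR) with φ in radians; here φ = 0.8936 rad.
So I = 4πRB/(μ₀φ) = 4π × 0.0621 × 2.24×10⁻⁶ / (4π×10⁻⁷ × 0.8936) = 1.56 A.

I ≈ 1.56 A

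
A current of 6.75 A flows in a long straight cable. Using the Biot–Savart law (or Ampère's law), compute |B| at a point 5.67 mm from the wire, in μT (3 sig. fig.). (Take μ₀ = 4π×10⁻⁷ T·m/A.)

B ≈ 238 μT

For an infinitely long straight wire, B = μ₀I/(2πd).
B = (4π×10⁻⁷ × 6.75) / (2π × 0.00567) = 2.38×10⁻⁴ T.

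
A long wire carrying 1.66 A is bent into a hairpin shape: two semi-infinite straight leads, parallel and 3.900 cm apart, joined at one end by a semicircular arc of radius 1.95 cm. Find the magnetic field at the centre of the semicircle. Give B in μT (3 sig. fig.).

B ≈ 43.8 μT

The semicircular arc contributes B_arc = μ₀I·π/(4πR) = μ₀I/(4R) = 2.67×10⁻⁵ T.
Each semi-infinite lead is at perpendicular distance R = 0.0195 m from the centre, with the perpendicular foot at its near end, so it contributes μ₀I/(4πR); both point the same way, together 1.70×10⁻⁵ T.
Arc and leads all point the same direction: B = 2.67×10⁻⁵ + 1.70×10⁻⁵ = 4.38×10⁻⁵ T.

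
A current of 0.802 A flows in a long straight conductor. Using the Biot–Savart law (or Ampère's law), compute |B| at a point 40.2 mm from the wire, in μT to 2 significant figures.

B ≈ 4.0 μT

For an infinitely long straight wire, B = μ₀I/(2πd).
B = (4π×10⁻⁷ × 0.802) / (2π × 0.0402) = 3.99×10⁻⁶ T.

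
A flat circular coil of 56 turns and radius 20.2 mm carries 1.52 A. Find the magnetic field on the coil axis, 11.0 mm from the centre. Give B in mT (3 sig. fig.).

B ≈ 1.79 mT

For an N-turn flat coil, B = Nμ₀IR²/[2(R²+z²)^(3/2)] with R = 0.0202 m, z = 0.011 m.
B = 56 × 3.20×10⁻⁵ T = 1.79×10⁻³ T.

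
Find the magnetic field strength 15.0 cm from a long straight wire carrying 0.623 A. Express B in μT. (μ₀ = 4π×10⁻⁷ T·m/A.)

For an infinitely long straight wire, B = μ₀I/(2πd).
B = (4π×10⁻⁷ × 0.623) / (2π × 0.15) = 8.31×10⁻⁷ T.

B ≈ 0.831 μT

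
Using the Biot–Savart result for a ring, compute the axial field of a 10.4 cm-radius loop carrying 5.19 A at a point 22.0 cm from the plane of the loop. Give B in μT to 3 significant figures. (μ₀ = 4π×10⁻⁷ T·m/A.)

B ≈ 2.45 μT

On the axis of a circular loop, B = μ₀IR² / [2(R²+z²)^(3/2)].
R² + z² = (0.104)² + (0.22)² = 0.05922 m², and (R²+z²)^(3/2) = 1.44×10⁻² m³.
B = (4π×10⁻⁷ × 5.19 × 0.01082) / (2 × 1.44×10⁻²) = 2.45×10⁻⁶ T.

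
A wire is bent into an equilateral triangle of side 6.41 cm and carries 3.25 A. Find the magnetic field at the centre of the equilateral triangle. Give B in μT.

Each side is a finite straight segment at perpendicular distance d = a/(2 tan(π/3)) = 0.0185 m from the centre, with end-angles ±π/3.
One side contributes B₁ = (μ₀I/4πd)·2 sin(π/3) = 3.04×10⁻⁵ T.
All 3 sides add in the same direction: B = 3 × 3.04×10⁻⁵ = 9.13×10⁻⁵ T.

B ≈ 91.3 μT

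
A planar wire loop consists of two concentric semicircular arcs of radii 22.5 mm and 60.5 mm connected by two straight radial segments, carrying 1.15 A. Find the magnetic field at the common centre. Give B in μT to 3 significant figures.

The radial connectors point toward the centre, so dl × r̂ = 0 and they contribute nothing.
Each semicircle gives μ₀I/(4R): inner arc 1.61×10⁻⁵ T, outer arc 5.97×10⁻⁶ T.
The two arcs carry current in opposite angular senses, so their fields oppose: B = |1.61×10⁻⁵ − 5.97×10⁻⁶| = 1.01×10⁻⁵ T.

B ≈ 10.1 μT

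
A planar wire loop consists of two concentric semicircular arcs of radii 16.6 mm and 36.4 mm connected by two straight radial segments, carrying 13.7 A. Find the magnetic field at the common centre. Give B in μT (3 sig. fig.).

B ≈ 141 μT

The radial connectors point toward the centre, so dl × r̂ = 0 and they contribute nothing.
Each semicircle gives μ₀I/(4R): inner arc 2.59×10⁻⁴ T, outer arc 1.18×10⁻⁴ T.
The two arcs carry current in opposite angular senses, so their fields oppose: B = |2.59×10⁻⁴ − 1.18×10⁻⁴| = 1.41×10⁻⁴ T.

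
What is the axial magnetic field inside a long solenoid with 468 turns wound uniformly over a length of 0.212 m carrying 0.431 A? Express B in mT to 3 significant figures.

B ≈ 1.20 mT

Inside a long solenoid, B = μ₀nI with n = 2208 turns/m.
B = 4π×10⁻⁷ × 2208 × 0.431 = 1.20×10⁻³ T.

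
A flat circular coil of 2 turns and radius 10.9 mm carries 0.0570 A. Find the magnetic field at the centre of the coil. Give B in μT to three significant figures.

B ≈ 6.57 μT

For an N-turn flat coil, B = Nμ₀I/(2R) with R = 0.0109 m.
B = 2 × 3.29×10⁻⁶ T = 6.57×10⁻⁶ T.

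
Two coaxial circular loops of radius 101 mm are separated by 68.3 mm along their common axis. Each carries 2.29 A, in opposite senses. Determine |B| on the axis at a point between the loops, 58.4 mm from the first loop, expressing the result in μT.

Each loop contributes B = μ₀IR²/[2(R²+z²)^(3/2)] on the axis, with z measured from that loop.
Loop 1 (z = 0.0584 m): B₁ = 9.24×10⁻⁶ T. Loop 2 (z = 0.0099 m): B₂ = 1.40×10⁻⁵ T.
The fields oppose: B = |B₁ − B₂| = 4.80×10⁻⁶ T.

B ≈ 4.80 μT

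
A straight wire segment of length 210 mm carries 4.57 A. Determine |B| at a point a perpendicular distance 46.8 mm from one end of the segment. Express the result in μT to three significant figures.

B ≈ 9.53 μT

For a finite straight segment, B = (μ₀I/4πd)(sinθ₁ + sinθ₂), where θ₁, θ₂ are the angles from the perpendicular to each end.
The perpendicular foot is at one end, so the two end-offsets along the wire are 0 and L = 0.21 m.
sinθ₁ = 0/√(0²+0.0468²) = 0.0000; sinθ₂ = 0.21/√(0.21²+0.0468²) = 0.9761.
B = (4π×10⁻⁷ × 4.57) / (4π × 0.0468) × (0.0000 + 0.9761) = 9.53×10⁻⁶ T.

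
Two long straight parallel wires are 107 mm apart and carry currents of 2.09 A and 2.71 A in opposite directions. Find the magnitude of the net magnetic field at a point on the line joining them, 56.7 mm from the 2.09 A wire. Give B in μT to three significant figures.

B ≈ 18.1 μT

Each long wire gives B = μ₀I/(2πd). Distances are d₁ = 0.0567 m and d₂ = 0.0503 m.
B₁ = 7.37×10⁻⁶ T, B₂ = 1.08×10⁻⁵ T.
Between antiparallel currents both contributions point the same way, so they add. B = B₁ + B₂ = 7.37×10⁻⁶ + 1.08×10⁻⁵ = 1.81×10⁻⁵ T.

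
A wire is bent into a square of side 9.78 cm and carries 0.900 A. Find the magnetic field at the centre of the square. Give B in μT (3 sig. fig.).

B ≈ 10.4 μT

Each side is a finite straight segment at perpendicular distance d = a/(2 tan(π/4)) = 0.0489 m from the centre, with end-angles ±π/4.
One side contributes B₁ = (μ₀I/4πd)·2 sin(π/4) = 2.60×10⁻⁶ T.
All 4 sides add in the same direction: B = 4 × 2.60×10⁻⁶ = 1.04×10⁻⁵ T.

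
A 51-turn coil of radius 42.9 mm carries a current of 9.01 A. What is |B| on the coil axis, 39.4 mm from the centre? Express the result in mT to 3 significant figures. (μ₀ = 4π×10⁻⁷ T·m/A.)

B ≈ 2.69 mT

For an N-turn flat coil, B = Nμ₀IR²/[2(R²+z²)^(3/2)] with R = 0.0429 m, z = 0.0394 m.
B = 51 × 5.27×10⁻⁵ T = 2.69×10⁻³ T.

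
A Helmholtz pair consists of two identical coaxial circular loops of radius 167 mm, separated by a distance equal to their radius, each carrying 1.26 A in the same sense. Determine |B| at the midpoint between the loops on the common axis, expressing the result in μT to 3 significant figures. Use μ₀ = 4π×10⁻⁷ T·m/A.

B ≈ 6.78 μT

Each loop contributes B = μ₀IR²/[2(R²+z²)^(3/2)] on the axis, with z measured from that loop.
Loop 1 (z = 0.0835 m): B₁ = 3.39×10⁻⁶ T. Loop 2 (z = 0.0835 m): B₂ = 3.39×10⁻⁶ T.
The fields add: B = B₁ + B₂ = 6.78×10⁻⁶ T.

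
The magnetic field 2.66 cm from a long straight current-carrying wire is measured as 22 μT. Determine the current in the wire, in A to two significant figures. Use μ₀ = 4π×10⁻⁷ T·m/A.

For a long straight wire B = μ₀I/(2πd), so I = 2πdB/μ₀.
I = 2π × 0.0266 × 2.20×10⁻⁵ / (4π×10⁻⁷) = 2.93 A.

I ≈ 2.9 A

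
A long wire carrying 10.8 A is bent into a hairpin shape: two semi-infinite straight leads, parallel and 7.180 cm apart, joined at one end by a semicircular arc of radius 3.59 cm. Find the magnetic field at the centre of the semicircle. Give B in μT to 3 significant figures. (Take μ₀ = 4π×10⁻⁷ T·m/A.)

The semicircular arc contributes B_arc = μ₀I·π/(4πR) = μ₀I/(4R) = 9.45×10⁻⁵ T.
Each semi-infinite lead is at perpendicular distance R = 0.0359 m from the centre, with the perpendicular foot at its near end, so it contributes μ₀I/(4πR); both point the same way, together 6.02×10⁻⁵ T.
Arc and leads all point the same direction: B = 9.45×10⁻⁵ + 6.02×10⁻⁵ = 1.55×10⁻⁴ T.

B ≈ 155 μT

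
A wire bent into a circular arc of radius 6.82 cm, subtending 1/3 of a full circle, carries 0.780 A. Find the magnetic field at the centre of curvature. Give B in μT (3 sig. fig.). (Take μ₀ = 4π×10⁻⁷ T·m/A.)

The Biot–Savart field of a circular arc at its centre is B = μ₀Iφ/(4πR), with φ = 2.094 rad.
B = (4π×10⁻⁷ × 0.780 × 2.094) / (4π × 0.0682) = 2.40×10⁻⁶ T.

B ≈ 2.40 μT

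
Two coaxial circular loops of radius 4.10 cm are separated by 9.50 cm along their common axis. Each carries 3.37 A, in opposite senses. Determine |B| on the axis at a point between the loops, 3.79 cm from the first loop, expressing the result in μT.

Each loop contributes B = μ₀IR²/[2(R²+z²)^(3/2)] on the axis, with z measured from that loop.
Loop 1 (z = 0.0379 m): B₁ = 2.04×10⁻⁵ T. Loop 2 (z = 0.0571 m): B₂ = 1.02×10⁻⁵ T.
The fields oppose: B = |B₁ − B₂| = 1.02×10⁻⁵ T.

B ≈ 10.2 μT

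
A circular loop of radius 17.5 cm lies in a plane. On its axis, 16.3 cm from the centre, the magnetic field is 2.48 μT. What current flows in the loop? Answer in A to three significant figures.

On the axis of a loop, B = μ₀IR²/[2(R²+z²)^(3/2)], so I = 2B(R²+z²)^(3/2)/(μ₀R²).
R² + z² = 0.03063 + 0.02657 = 0.05719 m²; raised to 3/2 gives 1.37×10⁻² m³.
I = 2 × 2.48×10⁻⁶ × 1.37×10⁻² / (1.26×10⁻⁶ × 0.03063) = 1.76 A.

I ≈ 1.76 A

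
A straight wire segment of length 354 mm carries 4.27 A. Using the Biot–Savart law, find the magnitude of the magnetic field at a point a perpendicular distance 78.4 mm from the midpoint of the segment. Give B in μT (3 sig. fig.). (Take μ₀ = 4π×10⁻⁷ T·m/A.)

For a finite straight segment, B = (μ₀I/4πd)(sinθ₁ + sinθ₂), where θ₁, θ₂ are the angles from the perpendicular to each end.
The perpendicular from the point meets the wire at its midpoint, so each end is L/2 = 0.177 m away along the wire.
sinθ₁ = 0.177/√(0.177²+0.0784²) = 0.9143; sinθ₂ = 0.177/√(0.177²+0.0784²) = 0.9143.
B = (4π×10⁻⁷ × 4.27) / (4π × 0.0784) × (0.9143 + 0.9143) = 9.96×10⁻⁶ T.

B ≈ 9.96 μT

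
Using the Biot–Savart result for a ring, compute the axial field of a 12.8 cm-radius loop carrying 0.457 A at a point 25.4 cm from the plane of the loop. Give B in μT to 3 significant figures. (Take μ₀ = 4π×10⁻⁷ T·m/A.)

B ≈ 0.204 μT

On the axis of a circular loop, B = μ₀IR² / [2(R²+z²)^(3/2)].
R² + z² = (0.128)² + (0.254)² = 0.0809 m², and (R²+z²)^(3/2) = 2.30×10⁻² m³.
B = (4π×10⁻⁷ × 0.457 × 0.01638) / (2 × 2.30×10⁻²) = 2.04×10⁻⁷ T.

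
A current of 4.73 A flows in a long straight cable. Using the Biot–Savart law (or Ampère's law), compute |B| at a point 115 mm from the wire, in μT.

For an infinitely long straight wire, B = μ₀I/(2πd).
B = (4π×10⁻⁷ × 4.73) / (2π × 0.115) = 8.23×10⁻⁶ T.

B ≈ 8.23 μT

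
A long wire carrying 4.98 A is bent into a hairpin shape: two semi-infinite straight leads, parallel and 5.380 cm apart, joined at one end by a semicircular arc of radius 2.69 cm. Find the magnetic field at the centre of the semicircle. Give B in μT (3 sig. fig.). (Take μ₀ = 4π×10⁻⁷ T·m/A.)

B ≈ 95.2 μT

The semicircular arc contributes B_arc = μ₀I·π/(4πR) = μ₀I/(4R) = 5.82×10⁻⁵ T.
Each semi-infinite lead is at perpendicular distance R = 0.0269 m from the centre, with the perpendicular foot at its near end, so it contributes μ₀I/(4πR); both point the same way, together 3.70×10⁻⁵ T.
Arc and leads all point the same direction: B = 5.82×10⁻⁵ + 3.70×10⁻⁵ = 9.52×10⁻⁵ T.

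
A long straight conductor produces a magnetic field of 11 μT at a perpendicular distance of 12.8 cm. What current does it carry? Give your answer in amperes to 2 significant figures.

I ≈ 7.0 A

For a long straight wire B = μ₀I/(2πd), so I = 2πdB/μ₀.
I = 2π × 0.128 × 1.10×10⁻⁵ / (4π×10⁻⁷) = 7.04 A.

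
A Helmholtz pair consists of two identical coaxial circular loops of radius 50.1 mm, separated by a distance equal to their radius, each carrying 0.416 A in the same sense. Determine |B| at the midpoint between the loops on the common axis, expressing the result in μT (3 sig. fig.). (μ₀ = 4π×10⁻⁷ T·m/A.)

Each loop contributes B = μ₀IR²/[2(R²+z²)^(3/2)] on the axis, with z measured from that loop.
Loop 1 (z = 0.02505 m): B₁ = 3.73×10⁻⁶ T. Loop 2 (z = 0.02505 m): B₂ = 3.73×10⁻⁶ T.
The fields add: B = B₁ + B₂ = 7.47×10⁻⁶ T.

B ≈ 7.47 μT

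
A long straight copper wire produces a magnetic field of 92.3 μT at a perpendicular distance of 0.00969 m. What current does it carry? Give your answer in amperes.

I ≈ 4.47 A

For a long straight wire B = μ₀I/(2πd), so I = 2πdB/μ₀.
I = 2π × 0.00969 × 9.23×10⁻⁵ / (4π×10⁻⁷) = 4.47 A.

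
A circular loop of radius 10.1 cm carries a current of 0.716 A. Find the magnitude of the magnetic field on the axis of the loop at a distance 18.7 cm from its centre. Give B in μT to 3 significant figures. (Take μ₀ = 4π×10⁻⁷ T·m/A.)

B ≈ 0.478 μT

On the axis of a circular loop, B = μ₀IR² / [2(R²+z²)^(3/2)].
R² + z² = (0.101)² + (0.187)² = 0.04517 m², and (R²+z²)^(3/2) = 9.60×10⁻³ m³.
B = (4π×10⁻⁷ × 0.716 × 0.0102) / (2 × 9.60×10⁻³) = 4.78×10⁻⁷ T.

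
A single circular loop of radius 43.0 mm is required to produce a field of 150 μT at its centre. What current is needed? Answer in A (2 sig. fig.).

I ≈ 10 A

At the centre of a circular loop B = μ₀I/(2R), so I = 2RB/μ₀.
With R = 0.043 m, I = 2 × 0.043 × 1.50×10⁻⁴ / (4π×10⁻⁷) = 10.3 A.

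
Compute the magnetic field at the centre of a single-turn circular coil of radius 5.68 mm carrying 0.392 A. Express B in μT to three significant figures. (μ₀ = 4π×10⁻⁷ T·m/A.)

At the centre of a circular loop the Biot–Savart law gives B = μ₀I/(2R).
B = (4π×10⁻⁷ × 0.392) / (2 × 0.00568) = 4.34×10⁻⁵ T.

B ≈ 43.4 μT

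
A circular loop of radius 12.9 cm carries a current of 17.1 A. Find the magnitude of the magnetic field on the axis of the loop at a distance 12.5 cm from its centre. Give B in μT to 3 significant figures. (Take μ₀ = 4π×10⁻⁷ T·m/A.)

B ≈ 30.8 μT

On the axis of a circular loop, B = μ₀IR² / [2(R²+z²)^(3/2)].
R² + z² = (0.129)² + (0.125)² = 0.03227 m², and (R²+z²)^(3/2) = 5.80×10⁻³ m³.
B = (4π×10⁻⁷ × 17.1 × 0.01664) / (2 × 5.80×10⁻³) = 3.08×10⁻⁵ T.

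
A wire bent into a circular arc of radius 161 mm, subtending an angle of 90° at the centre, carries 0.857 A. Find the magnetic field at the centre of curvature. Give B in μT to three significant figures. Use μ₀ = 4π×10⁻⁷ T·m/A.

B ≈ 0.836 μT

The Biot–Savart field of a circular arc at its centre is B = μ₀Iφ/(4πR), with φ = 1.571 rad.
B = (4π×10⁻⁷ × 0.857 × 1.571) / (4π × 0.161) = 8.36×10⁻⁷ T.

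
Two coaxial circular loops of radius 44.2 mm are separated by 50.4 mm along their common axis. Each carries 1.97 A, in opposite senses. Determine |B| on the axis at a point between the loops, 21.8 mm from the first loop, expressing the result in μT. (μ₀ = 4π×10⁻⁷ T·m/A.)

B ≈ 3.63 μT

Each loop contributes B = μ₀IR²/[2(R²+z²)^(3/2)] on the axis, with z measured from that loop.
Loop 1 (z = 0.0218 m): B₁ = 2.02×10⁻⁵ T. Loop 2 (z = 0.0286 m): B₂ = 1.66×10⁻⁵ T.
The fields oppose: B = |B₁ − B₂| = 3.63×10⁻⁶ T.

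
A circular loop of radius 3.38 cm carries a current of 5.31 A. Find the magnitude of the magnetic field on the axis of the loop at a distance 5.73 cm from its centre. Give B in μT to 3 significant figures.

On the axis of a circular loop, B = μ₀IR² / [2(R²+z²)^(3/2)].
R² + z² = (0.0338)² + (0.0573)² = 0.004426 m², and (R²+z²)^(3/2) = 2.94×10⁻⁴ m³.
B = (4π×10⁻⁷ × 5.31 × 0.001142) / (2 × 2.94×10⁻⁴) = 1.29×10⁻⁵ T.

B ≈ 12.9 μT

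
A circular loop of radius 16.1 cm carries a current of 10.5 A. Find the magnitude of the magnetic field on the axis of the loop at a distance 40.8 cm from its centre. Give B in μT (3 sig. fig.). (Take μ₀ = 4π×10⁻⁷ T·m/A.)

B ≈ 2.03 μT

On the axis of a circular loop, B = μ₀IR² / [2(R²+z²)^(3/2)].
R² + z² = (0.161)² + (0.408)² = 0.1924 m², and (R²+z²)^(3/2) = 8.44×10⁻² m³.
B = (4π×10⁻⁷ × 10.5 × 0.02592) / (2 × 8.44×10⁻²) = 2.03×10⁻⁶ T.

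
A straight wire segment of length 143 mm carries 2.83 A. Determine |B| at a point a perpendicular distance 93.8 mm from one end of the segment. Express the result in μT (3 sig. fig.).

For a finite straight segment, B = (μ₀I/4πd)(sinθ₁ + sinθ₂), where θ₁, θ₂ are the angles from the perpendicular to each end.
The perpendicular foot is at one end, so the two end-offsets along the wire are 0 and L = 0.143 m.
sinθ₁ = 0/√(0²+0.0938²) = 0.0000; sinθ₂ = 0.143/√(0.143²+0.0938²) = 0.8362.
B = (4π×10⁻⁷ × 2.83) / (4π × 0.0938) × (0.0000 + 0.8362) = 2.52×10⁻⁶ T.

B ≈ 2.52 μT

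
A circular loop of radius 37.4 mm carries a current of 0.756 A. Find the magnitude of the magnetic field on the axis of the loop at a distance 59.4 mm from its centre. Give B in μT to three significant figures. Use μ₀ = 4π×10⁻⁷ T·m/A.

On the axis of a circular loop, B = μ₀IR² / [2(R²+z²)^(3/2)].
R² + z² = (0.0374)² + (0.0594)² = 0.004927 m², and (R²+z²)^(3/2) = 3.46×10⁻⁴ m³.
B = (4π×10⁻⁷ × 0.756 × 0.001399) / (2 × 3.46×10⁻⁴) = 1.92×10⁻⁶ T.

B ≈ 1.92 μT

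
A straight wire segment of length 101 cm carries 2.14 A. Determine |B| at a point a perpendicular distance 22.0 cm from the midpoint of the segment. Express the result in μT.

For a finite straight segment, B = (μ₀I/4πd)(sinθ₁ + sinθ₂), where θ₁, θ₂ are the angles from the perpendicular to each end.
The perpendicular from the point meets the wire at its midpoint, so each end is L/2 = 0.505 m away along the wire.
sinθ₁ = 0.505/√(0.505²+0.22²) = 0.9168; sinθ₂ = 0.505/√(0.505²+0.22²) = 0.9168.
B = (4π×10⁻⁷ × 2.14) / (4π × 0.22) × (0.9168 + 0.9168) = 1.78×10⁻⁶ T.

B ≈ 1.78 μT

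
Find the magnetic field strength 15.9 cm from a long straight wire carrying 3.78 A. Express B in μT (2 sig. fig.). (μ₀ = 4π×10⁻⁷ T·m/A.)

B ≈ 4.8 μT

For an infinitely long straight wire, B = μ₀I/(2πd).
B = (4π×10⁻⁷ × 3.78) / (2π × 0.159) = 4.75×10⁻⁶ T.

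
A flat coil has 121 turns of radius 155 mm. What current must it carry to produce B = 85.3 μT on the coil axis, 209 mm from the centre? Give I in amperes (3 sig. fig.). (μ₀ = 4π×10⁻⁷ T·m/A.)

I ≈ 0.823 A

For an N-turn coil, B = Nμ₀IR²/[2(R²+z²)^(3/2)] with R = 0.155 m, z = 0.209 m, so I = 2B(R²+z²)^(3/2)/(Nμ₀R²) = 2 × 8.53×10⁻⁵ × 1.76×10⁻² / (121 × 4π×10⁻⁷ × 0.02403) = 0.823 A.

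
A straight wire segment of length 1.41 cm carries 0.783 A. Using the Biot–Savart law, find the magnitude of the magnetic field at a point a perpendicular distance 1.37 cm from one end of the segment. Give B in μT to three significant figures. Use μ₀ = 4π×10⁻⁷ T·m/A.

For a finite straight segment, B = (μ₀I/4πd)(sinθ₁ + sinθ₂), where θ₁, θ₂ are the angles from the perpendicular to each end.
The perpendicular foot is at one end, so the two end-offsets along the wire are 0 and L = 0.0141 m.
sinθ₁ = 0/√(0²+0.0137²) = 0.0000; sinθ₂ = 0.0141/√(0.0141²+0.0137²) = 0.7172.
B = (4π×10⁻⁷ × 0.783) / (4π × 0.0137) × (0.0000 + 0.7172) = 4.10×10⁻⁶ T.

B ≈ 4.10 μT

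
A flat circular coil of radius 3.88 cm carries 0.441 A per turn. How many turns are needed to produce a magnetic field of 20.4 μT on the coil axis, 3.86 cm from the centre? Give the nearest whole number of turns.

For an N-turn coil, B = Nμ₀IR²/[2(R²+z²)^(3/2)]. A single turn gives B₁ = 2.54×10⁻⁶ T with R = 0.0388 m, z = 0.0386 m.
N = B/B₁ = 2.04×10⁻⁵ / 2.54×10⁻⁶ = 8.02.

N = 8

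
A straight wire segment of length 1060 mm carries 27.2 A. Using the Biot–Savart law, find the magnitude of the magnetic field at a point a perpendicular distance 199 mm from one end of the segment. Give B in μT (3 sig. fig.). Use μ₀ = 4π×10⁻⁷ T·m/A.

B ≈ 13.4 μT

For a finite straight segment, B = (μ₀I/4πd)(sinθ₁ + sinθ₂), where θ₁, θ₂ are the angles from the perpendicular to each end.
The perpendicular foot is at one end, so the two end-offsets along the wire are 0 and L = 1.06 m.
sinθ₁ = 0/√(0²+0.199²) = 0.0000; sinθ₂ = 1.06/√(1.06²+0.199²) = 0.9828.
B = (4π×10⁻⁷ × 27.2) / (4π × 0.199) × (0.0000 + 0.9828) = 1.34×10⁻⁵ T.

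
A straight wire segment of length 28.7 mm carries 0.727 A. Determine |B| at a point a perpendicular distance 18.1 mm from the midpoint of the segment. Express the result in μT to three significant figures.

For a finite straight segment, B = (μ₀I/4πd)(sinθ₁ + sinθ₂), where θ₁, θ₂ are the angles from the perpendicular to each end.
The perpendicular from the point meets the wire at its midpoint, so each end is L/2 = 0.01435 m away along the wire.
sinθ₁ = 0.01435/√(0.01435²+0.0181²) = 0.6213; sinθ₂ = 0.01435/√(0.01435²+0.0181²) = 0.6213.
B = (4π×10⁻⁷ × 0.727) / (4π × 0.0181) × (0.6213 + 0.6213) = 4.99×10⁻⁶ T.

B ≈ 4.99 μT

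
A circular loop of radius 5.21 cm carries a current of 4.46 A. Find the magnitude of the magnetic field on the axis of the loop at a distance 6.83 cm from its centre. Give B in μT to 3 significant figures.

On the axis of a circular loop, B = μ₀IR² / [2(R²+z²)^(3/2)].
R² + z² = (0.0521)² + (0.0683)² = 0.007379 m², and (R²+z²)^(3/2) = 6.34×10⁻⁴ m³.
B = (4π×10⁻⁷ × 4.46 × 0.002714) / (2 × 6.34×10⁻⁴) = 1.20×10⁻⁵ T.

B ≈ 12.0 μT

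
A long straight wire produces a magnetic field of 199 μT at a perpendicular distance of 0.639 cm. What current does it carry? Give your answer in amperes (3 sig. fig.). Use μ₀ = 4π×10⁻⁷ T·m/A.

For a long straight wire B = μ₀I/(2πd), so I = 2πdB/μ₀.
I = 2π × 0.00639 × 1.99×10⁻⁴ / (4π×10⁻⁷) = 6.36 A.

I ≈ 6.36 A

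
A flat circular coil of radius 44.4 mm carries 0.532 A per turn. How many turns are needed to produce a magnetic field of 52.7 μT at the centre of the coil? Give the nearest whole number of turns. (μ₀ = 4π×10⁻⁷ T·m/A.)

For an N-turn coil, B = Nμ₀I/(2R). A single turn gives B₁ = 7.53×10⁻⁶ T with R = 0.0444 m.
N = B/B₁ = 5.27×10⁻⁵ / 7.53×10⁻⁶ = 7.00.

N = 7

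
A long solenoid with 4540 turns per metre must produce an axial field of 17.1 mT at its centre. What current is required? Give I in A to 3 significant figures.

I ≈ 3.00 A

Inside a long solenoid B = μ₀nI with n = 4540 m⁻¹, so I = B/(μ₀n).
I = 1.71×10⁻² / (4π×10⁻⁷ × 4540) = 3.00 A.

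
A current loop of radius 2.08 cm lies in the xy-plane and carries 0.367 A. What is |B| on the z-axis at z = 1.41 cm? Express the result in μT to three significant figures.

B ≈ 6.29 μT

On the axis of a circular loop, B = μ₀IR² / [2(R²+z²)^(3/2)].
R² + z² = (0.0208)² + (0.0141)² = 0.0006315 m², and (R²+z²)^(3/2) = 1.59×10⁻⁵ m³.
B = (4π×10⁻⁷ × 0.367 × 0.0004326) / (2 × 1.59×10⁻⁵) = 6.29×10⁻⁶ T.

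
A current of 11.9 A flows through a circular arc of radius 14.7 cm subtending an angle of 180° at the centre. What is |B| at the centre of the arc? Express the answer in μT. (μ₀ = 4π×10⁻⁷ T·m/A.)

The Biot–Savart field of a circular arc at its centre is B = μ₀Iφ/(4πR), with φ = 3.142 rad.
B = (4π×10⁻⁷ × 11.9 × 3.142) / (4π × 0.147) = 2.54×10⁻⁵ T.

B ≈ 25.4 μT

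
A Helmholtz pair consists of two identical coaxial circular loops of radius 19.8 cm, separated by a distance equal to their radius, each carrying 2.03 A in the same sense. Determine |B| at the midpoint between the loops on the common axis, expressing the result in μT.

Each loop contributes B = μ₀IR²/[2(R²+z²)^(3/2)] on the axis, with z measured from that loop.
Loop 1 (z = 0.099 m): B₁ = 4.61×10⁻⁶ T. Loop 2 (z = 0.099 m): B₂ = 4.61×10⁻⁶ T.
The fields add: B = B₁ + B₂ = 9.22×10⁻⁶ T.

B ≈ 9.22 μT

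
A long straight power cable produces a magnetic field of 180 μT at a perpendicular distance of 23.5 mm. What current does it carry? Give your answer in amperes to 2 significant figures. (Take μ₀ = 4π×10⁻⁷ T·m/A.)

For a long straight wire B = μ₀I/(2πd), so I = 2πdB/μ₀.
I = 2π × 0.0235 × 1.80×10⁻⁴ / (4π×10⁻⁷) = 21.1 A.

I ≈ 21 A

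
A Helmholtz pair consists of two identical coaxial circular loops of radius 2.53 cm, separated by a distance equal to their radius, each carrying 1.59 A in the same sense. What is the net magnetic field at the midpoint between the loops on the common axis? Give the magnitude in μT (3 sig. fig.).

Each loop contributes B = μ₀IR²/[2(R²+z²)^(3/2)] on the axis, with z measured from that loop.
Loop 1 (z = 0.01265 m): B₁ = 2.83×10⁻⁵ T. Loop 2 (z = 0.01265 m): B₂ = 2.83×10⁻⁵ T.
The fields add: B = B₁ + B₂ = 5.65×10⁻⁵ T.

B ≈ 56.5 μT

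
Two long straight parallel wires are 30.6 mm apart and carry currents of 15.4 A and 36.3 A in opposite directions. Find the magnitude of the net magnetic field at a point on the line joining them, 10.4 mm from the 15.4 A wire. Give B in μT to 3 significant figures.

B ≈ 656 μT

Each long wire gives B = μ₀I/(2πd). Distances are d₁ = 0.0104 m and d₂ = 0.0202 m.
B₁ = 2.96×10⁻⁴ T, B₂ = 3.59×10⁻⁴ T.
Between antiparallel currents both contributions point the same way, so they add. B = B₁ + B₂ = 2.96×10⁻⁴ + 3.59×10⁻⁴ = 6.56×10⁻⁴ T.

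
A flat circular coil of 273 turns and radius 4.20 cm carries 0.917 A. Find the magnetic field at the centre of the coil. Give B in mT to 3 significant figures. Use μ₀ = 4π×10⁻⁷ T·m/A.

For an N-turn flat coil, B = Nμ₀I/(2R) with R = 0.042 m.
B = 273 × 1.37×10⁻⁵ T = 3.75×10⁻³ T.

B ≈ 3.75 mT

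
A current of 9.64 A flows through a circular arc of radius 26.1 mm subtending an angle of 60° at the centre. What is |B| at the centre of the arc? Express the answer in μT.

The Biot–Savart field of a circular arc at its centre is B = μ₀Iφ/(4πR), with φ = 1.047 rad.
B = (4π×10⁻⁷ × 9.64 × 1.047) / (4π × 0.0261) = 3.87×10⁻⁵ T.

B ≈ 38.7 μT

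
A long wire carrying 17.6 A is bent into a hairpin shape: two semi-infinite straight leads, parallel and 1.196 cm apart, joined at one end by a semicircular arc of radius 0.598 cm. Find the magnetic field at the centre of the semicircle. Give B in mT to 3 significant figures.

The semicircular arc contributes B_arc = μ₀I·π/(4πR) = μ₀I/(4R) = 9.25×10⁻⁴ T.
Each semi-infinite lead is at perpendicular distance R = 0.00598 m from the centre, with the perpendicular foot at its near end, so it contributes μ₀I/(4πR); both point the same way, together 5.89×10⁻⁴ T.
Arc and leads all point the same direction: B = 9.25×10⁻⁴ + 5.89×10⁻⁴ = 1.51×10⁻³ T.

B ≈ 1.51 mT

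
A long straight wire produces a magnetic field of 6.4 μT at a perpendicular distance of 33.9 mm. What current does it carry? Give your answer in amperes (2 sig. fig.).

I ≈ 1.1 A

For a long straight wire B = μ₀I/(2πd), so I = 2πdB/μ₀.
I = 2π × 0.0339 × 6.40×10⁻⁶ / (4π×10⁻⁷) = 1.08 A.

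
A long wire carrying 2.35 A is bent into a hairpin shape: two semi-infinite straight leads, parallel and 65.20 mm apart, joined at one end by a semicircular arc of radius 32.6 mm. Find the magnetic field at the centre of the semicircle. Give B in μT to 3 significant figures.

B ≈ 37.1 μT

The semicircular arc contributes B_arc = μ₀I·π/(4πR) = μ₀I/(4R) = 2.26×10⁻⁵ T.
Each semi-infinite lead is at perpendicular distance R = 0.0326 m from the centre, with the perpendicular foot at its near end, so it contributes μ₀I/(4πR); both point the same way, together 1.44×10⁻⁵ T.
Arc and leads all point the same direction: B = 2.26×10⁻⁵ + 1.44×10⁻⁵ = 3.71×10⁻⁵ T.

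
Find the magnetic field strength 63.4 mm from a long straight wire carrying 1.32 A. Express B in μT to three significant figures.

B ≈ 4.16 μT

For an infinitely long straight wire, B = μ₀I/(2πd).
B = (4π×10⁻⁷ × 1.32) / (2π × 0.0634) = 4.16×10⁻⁶ T.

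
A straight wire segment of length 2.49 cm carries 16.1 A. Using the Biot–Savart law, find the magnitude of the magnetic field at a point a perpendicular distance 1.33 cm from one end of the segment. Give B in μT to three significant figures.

For a finite straight segment, B = (μ₀I/4πd)(sinθ₁ + sinθ₂), where θ₁, θ₂ are the angles from the perpendicular to each end.
The perpendicular foot is at one end, so the two end-offsets along the wire are 0 and L = 0.0249 m.
sinθ₁ = 0/√(0²+0.0133²) = 0.0000; sinθ₂ = 0.0249/√(0.0249²+0.0133²) = 0.8821.
B = (4π×10⁻⁷ × 16.1) / (4π × 0.0133) × (0.0000 + 0.8821) = 1.07×10⁻⁴ T.

B ≈ 107 μT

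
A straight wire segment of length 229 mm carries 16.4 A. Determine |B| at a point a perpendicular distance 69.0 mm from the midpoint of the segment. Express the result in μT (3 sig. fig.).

B ≈ 40.7 μT

For a finite straight segment, B = (μ₀I/4πd)(sinθ₁ + sinθ₂), where θ₁, θ₂ are the angles from the perpendicular to each end.
The perpendicular from the point meets the wire at its midpoint, so each end is L/2 = 0.1145 m away along the wire.
sinθ₁ = 0.1145/√(0.1145²+0.069²) = 0.8565; sinθ₂ = 0.1145/√(0.1145²+0.069²) = 0.8565.
B = (4π×10⁻⁷ × 16.4) / (4π × 0.069) × (0.8565 + 0.8565) = 4.07×10⁻⁵ T.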